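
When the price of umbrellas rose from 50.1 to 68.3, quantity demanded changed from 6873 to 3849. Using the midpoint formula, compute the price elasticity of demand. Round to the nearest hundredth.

-1.83

%ΔQ = (3849 − 6873)/[(6873 + 3849)/2] = -3024/5361 ≈ -0.5641.
%Δp = (68.3 − 50.1)/[(50.1 + 68.3)/2] = 18.2/59.2 ≈ 0.3074.
Arc elasticity E = %ΔQ/%Δp ≈ -0.5641/0.3074 ≈ -1.83.
|E| > 1: demand is elastic over this range.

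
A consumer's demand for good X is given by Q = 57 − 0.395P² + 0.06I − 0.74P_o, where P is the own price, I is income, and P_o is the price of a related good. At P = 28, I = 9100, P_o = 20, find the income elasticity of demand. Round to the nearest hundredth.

1.96

First evaluate Q: 57 − 0.395(28)² + 0.06(9100) − 0.74(20) = 57 − 309.68 + 546 − 14.8 = 278.52.
∂Q/∂I = +0.06, so E_I = 0.06·(9100/278.52) ≈ 1.96.
E_I > 1: normal good (luxury).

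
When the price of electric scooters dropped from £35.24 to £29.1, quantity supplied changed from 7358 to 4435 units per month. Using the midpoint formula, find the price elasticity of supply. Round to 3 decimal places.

2.597

%Δq = (4435 − 7358)/[(7358 + 4435)/2] = -2923/5896.5 ≈ -0.4957.
%ΔP = (29.1 − 35.24)/[(35.24 + 29.1)/2] = -6.14/32.17 ≈ -0.1909.
Arc elasticity E = %Δq/%ΔP ≈ -0.4957/-0.1909 ≈ 2.597.
|E| > 1: supply is elastic over this range.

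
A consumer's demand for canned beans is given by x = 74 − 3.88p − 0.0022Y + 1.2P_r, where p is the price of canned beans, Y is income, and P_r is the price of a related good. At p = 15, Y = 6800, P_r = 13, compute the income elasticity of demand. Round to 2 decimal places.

-0.91

First evaluate x: 74 − 3.88(15) − 0.0022(6800) + 1.2(13) = 74 − 58.2 − 14.96 + 15.6 = 16.44.
∂x/∂Y = −0.0022, so E_I = -0.0022·(6800/16.44) ≈ -0.91.
E_I < 0: inferior good.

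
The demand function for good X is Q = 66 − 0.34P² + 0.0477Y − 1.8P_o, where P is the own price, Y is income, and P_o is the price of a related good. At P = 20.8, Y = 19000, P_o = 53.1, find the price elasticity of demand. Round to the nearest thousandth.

-0.403

Substituting, Q = 66 − 0.34(20.8)² + 0.0477(19000) − 1.8(53.1) = 66 − 147.0976 + 906.3 − 95.58 = 729.6224.
∂Q/∂P = −2·0.34·P = -14.144, so E_p = -14.144·(20.8/729.6224) ≈ -0.403.
|E_p| < 1: demand is inelastic.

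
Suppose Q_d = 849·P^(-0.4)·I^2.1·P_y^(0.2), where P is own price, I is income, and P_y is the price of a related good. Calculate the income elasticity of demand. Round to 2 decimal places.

2.10

For a Cobb–Douglas (constant-elasticity) form Q_d = A·I^α·…, the elasticity with respect to I equals the exponent α at every point.
Here the exponent on I is 2.1, so the income elasticity of demand is 2.10.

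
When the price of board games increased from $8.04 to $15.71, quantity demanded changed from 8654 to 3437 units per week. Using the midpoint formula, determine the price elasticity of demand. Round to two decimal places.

-1.34

%Δq = (3437 − 8654)/[(8654 + 3437)/2] = -5217/6045.5 ≈ -0.8630.
%ΔP = (15.71 − 8.04)/[(8.04 + 15.71)/2] = 7.67/11.875 ≈ 0.6459.
Arc elasticity E = %Δq/%ΔP ≈ -0.8630/0.6459 ≈ -1.34.
|E| > 1: demand is elastic over this range.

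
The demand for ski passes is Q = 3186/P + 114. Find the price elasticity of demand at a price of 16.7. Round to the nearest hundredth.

-0.63

At P = 16.7, Q = 304.7784.
dQ/dP = −3186/P² = −11.4239.
Point elasticity E = (dQ/dP)·(P/Q) = -11.4239 × 16.7/304.7784 ≈ -0.63.
|E| < 1, so demand is inelastic at this price.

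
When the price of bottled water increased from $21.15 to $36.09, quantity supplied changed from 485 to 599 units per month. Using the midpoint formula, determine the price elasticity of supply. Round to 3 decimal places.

%ΔQ = (599 − 485)/[(485 + 599)/2] = 114/542 ≈ 0.2103.
%ΔP = (36.09 − 21.15)/[(21.15 + 36.09)/2] = 14.94/28.62 ≈ 0.5220.
Arc elasticity E = %ΔQ/%ΔP ≈ 0.2103/0.5220 ≈ 0.403.
|E| < 1: supply is inelastic over this range.

0.403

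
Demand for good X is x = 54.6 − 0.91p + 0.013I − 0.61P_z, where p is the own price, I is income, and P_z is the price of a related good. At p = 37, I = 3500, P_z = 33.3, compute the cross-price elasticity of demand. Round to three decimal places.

-0.440

At the given point, x = 54.6 − 0.91(37) + 0.013(3500) − 0.61(33.3) = 54.6 − 33.67 + 45.5 − 20.313 = 46.117.
∂x/∂P_z = −0.61, so E_xy = -0.61·(33.3/46.117) ≈ -0.440.
E_xy < 0: the goods are complements.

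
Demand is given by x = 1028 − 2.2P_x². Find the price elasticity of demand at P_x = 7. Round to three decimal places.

-0.234

At P_x = 7, x = 920.2.
dx/dP_x = −2·2.2·P_x = −30.8.
Point elasticity E = (dx/dP_x)·(P_x/x) = -30.8 × 7/920.2 ≈ -0.234.
|E| < 1, so demand is inelastic at this price.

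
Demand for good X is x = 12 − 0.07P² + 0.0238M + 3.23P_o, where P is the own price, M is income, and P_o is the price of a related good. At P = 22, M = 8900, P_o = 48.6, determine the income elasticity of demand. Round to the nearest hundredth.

0.61

Substituting, x = 12 − 0.07(22)² + 0.0238(8900) + 3.23(48.6) = 12 − 33.88 + 211.82 + 156.978 = 346.918.
∂x/∂M = +0.0238, so E_I = 0.0238·(8900/346.918) ≈ 0.61.
E_I ∈ (0,1): normal good (necessity).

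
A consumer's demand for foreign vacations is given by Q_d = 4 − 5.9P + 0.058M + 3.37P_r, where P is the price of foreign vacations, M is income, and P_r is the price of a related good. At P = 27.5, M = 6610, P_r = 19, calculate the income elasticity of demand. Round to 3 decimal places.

At the given point, Q_d = 4 − 5.9(27.5) + 0.058(6610) + 3.37(19) = 4 − 162.25 + 383.38 + 64.03 = 289.16.
∂Q_d/∂M = +0.058, so E_I = 0.058·(6610/289.16) ≈ 1.326.
E_I > 1: normal good (luxury).

1.326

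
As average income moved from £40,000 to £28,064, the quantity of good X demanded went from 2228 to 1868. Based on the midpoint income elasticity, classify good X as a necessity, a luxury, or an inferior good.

%ΔQ = (1868 − 2228)/[(2228+1868)/2] = -360/2048 ≈ -0.1758.
%ΔI = (28,064 − 40,000)/[(40,000+28,064)/2] = -11936/34032 ≈ -0.3507.
E_I = %ΔQ/%ΔI ≈ 0.501.
E_I ∈ (0,1): normal good (necessity).

necessity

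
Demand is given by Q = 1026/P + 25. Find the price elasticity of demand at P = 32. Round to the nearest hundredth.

At P = 32, Q = 57.0625.
dQ/dP = −1026/P² = −1.002.
Point elasticity E = (dQ/dP)·(P/Q) = -1.002 × 32/57.0625 ≈ -0.56.
|E| < 1, so demand is inelastic at this price.

-0.56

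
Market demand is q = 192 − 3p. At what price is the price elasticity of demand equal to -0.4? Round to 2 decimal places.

Set −bp/(a − bp) = −0.4 ⇒ bp = 0.4(a − bp) ⇒ bp(1+0.4) = 0.4·a.
p = 0.4·192/(3·1.4) ≈ 18.29.

18.29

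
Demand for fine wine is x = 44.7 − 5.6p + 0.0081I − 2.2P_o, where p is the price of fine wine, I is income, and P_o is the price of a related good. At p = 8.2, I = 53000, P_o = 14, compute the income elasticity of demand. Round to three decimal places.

1.081

x = 44.7 − 5.6(8.2) + 0.0081(53000) − 2.2(14) = 44.7 − 45.92 + 429.3 − 30.8 = 397.28.
∂x/∂I = +0.0081, so E_I = 0.0081·(53000/397.28) ≈ 1.081.
E_I > 1: normal good (luxury).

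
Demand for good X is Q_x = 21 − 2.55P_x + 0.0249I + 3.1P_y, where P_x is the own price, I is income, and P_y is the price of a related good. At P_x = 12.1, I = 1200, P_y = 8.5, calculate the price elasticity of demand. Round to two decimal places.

First evaluate Q_x: 21 − 2.55(12.1) + 0.0249(1200) + 3.1(8.5) = 21 − 30.855 + 29.88 + 26.35 = 46.375.
∂Q_x/∂P_x = −2.55, so E_p = (−2.55)·(12.1/46.375) ≈ -0.67.
|E_p| < 1: demand is inelastic.

-0.67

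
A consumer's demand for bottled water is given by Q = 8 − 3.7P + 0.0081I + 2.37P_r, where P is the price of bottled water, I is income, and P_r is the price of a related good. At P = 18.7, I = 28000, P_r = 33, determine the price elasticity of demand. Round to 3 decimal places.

First evaluate Q: 8 − 3.7(18.7) + 0.0081(28000) + 2.37(33) = 8 − 69.19 + 226.8 + 78.21 = 243.82.
∂Q/∂P = −3.7, so E_p = (−3.7)·(18.7/243.82) ≈ -0.284.
|E_p| < 1: demand is inelastic.

-0.284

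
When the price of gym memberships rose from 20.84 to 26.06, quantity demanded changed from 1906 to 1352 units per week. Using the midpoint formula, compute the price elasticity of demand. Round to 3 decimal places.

%ΔQ = (1352 − 1906)/[(1906 + 1352)/2] = -554/1629 ≈ -0.3401.
%ΔP = (26.06 − 20.84)/[(20.84 + 26.06)/2] = 5.22/23.45 ≈ 0.2226.
Arc elasticity E = %ΔQ/%ΔP ≈ -0.3401/0.2226 ≈ -1.528.
|E| > 1: demand is elastic over this range.

-1.528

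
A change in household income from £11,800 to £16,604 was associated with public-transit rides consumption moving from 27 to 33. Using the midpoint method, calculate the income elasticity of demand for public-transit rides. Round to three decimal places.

%ΔQ = (33 − 27)/[(27+33)/2] = 6/30 ≈ 0.2000.
%ΔY = (16,604 − 11,800)/[(11,800+16,604)/2] = 4804/14202 ≈ 0.3383.
E_I = %ΔQ/%ΔY ≈ 0.591.
E_I ∈ (0,1): normal good (necessity).

0.591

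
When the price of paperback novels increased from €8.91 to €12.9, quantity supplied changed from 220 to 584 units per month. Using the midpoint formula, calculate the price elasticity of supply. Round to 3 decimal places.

2.475

%ΔQ = (584 − 220)/[(220 + 584)/2] = 364/402 ≈ 0.9055.
%Δp = (12.9 − 8.91)/[(8.91 + 12.9)/2] = 3.99/10.905 ≈ 0.3659.
Arc elasticity E = %ΔQ/%Δp ≈ 0.9055/0.3659 ≈ 2.475.
|E| > 1: supply is elastic over this range.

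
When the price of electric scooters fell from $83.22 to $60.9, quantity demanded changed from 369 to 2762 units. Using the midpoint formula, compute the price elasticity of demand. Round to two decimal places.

%ΔQ = (2762 − 369)/[(369 + 2762)/2] = 2393/1565.5 ≈ 1.5286.
%Δp = (60.9 − 83.22)/[(83.22 + 60.9)/2] = -22.32/72.06 ≈ -0.3097.
Arc elasticity E = %ΔQ/%Δp ≈ 1.5286/-0.3097 ≈ -4.94.
|E| > 1: demand is elastic over this range.

-4.94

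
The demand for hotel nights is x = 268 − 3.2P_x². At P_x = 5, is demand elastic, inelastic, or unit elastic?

inelastic

At P_x = 5, x = 188.
dx/dP_x = −2·3.2·P_x = −32.
Point elasticity E = (dx/dP_x)·(P_x/x) = -32 × 5/188 ≈ -0.851.
|E| ≈ 0.851 < 1, so demand is inelastic.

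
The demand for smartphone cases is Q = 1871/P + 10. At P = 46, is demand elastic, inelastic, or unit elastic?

At P = 46, Q = 50.6739.
dQ/dP = −1871/P² = −0.8842.
Point elasticity E = (dQ/dP)·(P/Q) = -0.8842 × 46/50.6739 ≈ -0.803.
|E| ≈ 0.803 < 1, so demand is inelastic.

inelastic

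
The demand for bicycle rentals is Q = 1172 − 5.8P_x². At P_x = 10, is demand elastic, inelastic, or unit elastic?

elastic

At P_x = 10, Q = 592.
dQ/dP_x = −2·5.8·P_x = −116.
Point elasticity E = (dQ/dP_x)·(P_x/Q) = -116 × 10/592 ≈ -1.959.
|E| ≈ 1.959 > 1, so demand is elastic.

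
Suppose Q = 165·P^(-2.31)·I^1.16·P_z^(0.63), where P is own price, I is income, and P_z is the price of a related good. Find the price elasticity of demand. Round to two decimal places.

-2.31

For a Cobb–Douglas (constant-elasticity) form Q = A·P^α·…, the elasticity with respect to P equals the exponent α at every point.
Here the exponent on P is -2.31, so the price elasticity of demand is -2.31.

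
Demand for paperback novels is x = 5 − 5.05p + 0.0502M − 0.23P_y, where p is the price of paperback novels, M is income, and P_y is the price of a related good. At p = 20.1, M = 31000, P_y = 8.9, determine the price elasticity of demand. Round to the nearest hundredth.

-0.07

x = 5 − 5.05(20.1) + 0.0502(31000) − 0.23(8.9) = 5 − 101.505 + 1556.2 − 2.047 = 1457.648.
∂x/∂p = −5.05, so E_p = (−5.05)·(20.1/1457.648) ≈ -0.07.
|E_p| < 1: demand is inelastic.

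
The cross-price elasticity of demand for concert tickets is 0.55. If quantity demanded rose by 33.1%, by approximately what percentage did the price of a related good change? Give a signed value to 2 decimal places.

%ΔQ ≈ E × %ΔP_y ⇒ %ΔP_y = %ΔQ / E = (33.1%)/(0.55) ≈ 60.18%.

60.18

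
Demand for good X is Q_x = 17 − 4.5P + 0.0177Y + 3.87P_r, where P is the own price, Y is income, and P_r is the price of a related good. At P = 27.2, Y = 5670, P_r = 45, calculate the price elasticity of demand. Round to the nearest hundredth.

First evaluate Q_x: 17 − 4.5(27.2) + 0.0177(5670) + 3.87(45) = 17 − 122.4 + 100.359 + 174.15 = 169.109.
∂Q_x/∂P = −4.5, so E_p = (−4.5)·(27.2/169.109) ≈ -0.72.
|E_p| < 1: demand is inelastic.

-0.72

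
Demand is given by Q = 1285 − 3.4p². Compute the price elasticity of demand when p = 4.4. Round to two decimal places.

-0.11

At p = 4.4, Q = 1219.176.
dQ/dp = −2·3.4·p = −29.92.
Point elasticity E = (dQ/dp)·(p/Q) = -29.92 × 4.4/1219.176 ≈ -0.11.
|E| < 1, so demand is inelastic at this price.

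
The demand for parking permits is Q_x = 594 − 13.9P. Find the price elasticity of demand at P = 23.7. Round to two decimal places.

-1.25

At P = 23.7, Q_x = 264.57.
dQ_x/dP = −13.9.
Point elasticity E = (dQ_x/dP)·(P/Q_x) = -13.9 × 23.7/264.57 ≈ -1.25.
|E| > 1, so demand is elastic at this price.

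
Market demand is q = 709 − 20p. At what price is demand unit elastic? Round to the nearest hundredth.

For linear demand q = a − bp, E = −bp/(a − bp). |E| = 1 ⇒ bp = a − bp ⇒ p = a/(2b).
p = 709/(2·20) ≈ 17.73.

17.73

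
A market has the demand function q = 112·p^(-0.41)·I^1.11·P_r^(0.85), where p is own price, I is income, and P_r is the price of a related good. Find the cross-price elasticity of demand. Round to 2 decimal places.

For a Cobb–Douglas (constant-elasticity) form q = A·P_r^α·…, the elasticity with respect to P_r equals the exponent α at every point.
Here the exponent on P_r is 0.85, so the cross-price elasticity of demand is 0.85.

0.85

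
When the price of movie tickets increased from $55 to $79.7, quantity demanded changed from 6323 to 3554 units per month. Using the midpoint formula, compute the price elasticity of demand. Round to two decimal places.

%Δq = (3554 − 6323)/[(6323 + 3554)/2] = -2769/4938.5 ≈ -0.5607.
%ΔP = (79.7 − 55)/[(55 + 79.7)/2] = 24.7/67.35 ≈ 0.3667.
Arc elasticity E = %Δq/%ΔP ≈ -0.5607/0.3667 ≈ -1.53.
|E| > 1: demand is elastic over this range.

-1.53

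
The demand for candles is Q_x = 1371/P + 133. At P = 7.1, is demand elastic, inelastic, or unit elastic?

inelastic

At P = 7.1, Q_x = 326.0986.
dQ_x/dP = −1371/P² = −27.197.
Point elasticity E = (dQ_x/dP)·(P/Q_x) = -27.197 × 7.1/326.0986 ≈ -0.592.
|E| ≈ 0.592 < 1, so demand is inelastic.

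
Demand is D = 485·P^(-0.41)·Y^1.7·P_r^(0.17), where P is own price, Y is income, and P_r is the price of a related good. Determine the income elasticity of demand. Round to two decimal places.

1.70

For a Cobb–Douglas (constant-elasticity) form D = A·Y^α·…, the elasticity with respect to Y equals the exponent α at every point.
Here the exponent on Y is 1.7, so the income elasticity of demand is 1.70.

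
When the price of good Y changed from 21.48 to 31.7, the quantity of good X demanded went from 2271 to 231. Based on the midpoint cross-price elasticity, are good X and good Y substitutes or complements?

complements

%ΔQ_x = (231 − 2271)/[(2271+231)/2] = -2040/1251 ≈ -1.6307.
%ΔP_y = (31.7 − 21.48)/[(21.48+31.7)/2] ≈ 0.3844.
E_xy = -1.6307/0.3844 ≈ -4.243.
E_xy < 0, so the goods are complements.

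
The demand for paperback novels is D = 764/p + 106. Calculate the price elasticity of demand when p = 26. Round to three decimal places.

At p = 26, D = 135.3846.
dD/dp = −764/p² = −1.1302.
Point elasticity E = (dD/dp)·(p/D) = -1.1302 × 26/135.3846 ≈ -0.217.
|E| < 1, so demand is inelastic at this price.

-0.217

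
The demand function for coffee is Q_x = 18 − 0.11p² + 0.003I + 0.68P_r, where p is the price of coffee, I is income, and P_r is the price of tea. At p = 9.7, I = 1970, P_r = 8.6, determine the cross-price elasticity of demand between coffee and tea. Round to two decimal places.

0.30

First evaluate Q_x: 18 − 0.11(9.7)² + 0.003(1970) + 0.68(8.6) = 18 − 10.3499 + 5.91 + 5.848 = 19.4081.
∂Q_x/∂P_r = +0.68, so E_xy = 0.68·(8.6/19.4081) ≈ 0.30.
E_xy > 0: the goods are substitutes.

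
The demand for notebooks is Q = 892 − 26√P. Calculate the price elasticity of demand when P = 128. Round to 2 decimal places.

At P = 128, Q = 597.8436.
dQ/dP = −26/(2√P) = −26/(2·11.3137).
Point elasticity E = (dQ/dP)·(P/Q) = -1.149 × 128/597.8436 ≈ -0.25.
|E| < 1, so demand is inelastic at this price.

-0.25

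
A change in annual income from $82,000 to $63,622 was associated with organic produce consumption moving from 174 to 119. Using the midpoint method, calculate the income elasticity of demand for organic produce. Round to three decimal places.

1.487

%ΔQ = (119 − 174)/[(174+119)/2] = -55/146.5 ≈ -0.3754.
%ΔM = (63,622 − 82,000)/[(82,000+63,622)/2] = -18378/72811 ≈ -0.2524.
E_I = %ΔQ/%ΔM ≈ 1.487.
E_I > 1: normal good (luxury).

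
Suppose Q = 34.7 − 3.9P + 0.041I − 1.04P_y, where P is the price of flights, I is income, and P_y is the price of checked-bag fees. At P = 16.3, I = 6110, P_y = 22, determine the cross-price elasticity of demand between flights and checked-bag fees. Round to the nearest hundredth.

-0.12

Q = 34.7 − 3.9(16.3) + 0.041(6110) − 1.04(22) = 34.7 − 63.57 + 250.51 − 22.88 = 198.76.
∂Q/∂P_y = −1.04, so E_xy = -1.04·(22/198.76) ≈ -0.12.
E_xy < 0: the goods are complements.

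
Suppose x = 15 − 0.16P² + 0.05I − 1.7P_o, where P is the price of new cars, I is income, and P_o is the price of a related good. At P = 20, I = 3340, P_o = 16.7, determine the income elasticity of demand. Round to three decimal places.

1.864

First evaluate x: 15 − 0.16(20)² + 0.05(3340) − 1.7(16.7) = 15 − 64 + 167 − 28.39 = 89.61.
∂x/∂I = +0.05, so E_I = 0.05·(3340/89.61) ≈ 1.864.
E_I > 1: normal good (luxury).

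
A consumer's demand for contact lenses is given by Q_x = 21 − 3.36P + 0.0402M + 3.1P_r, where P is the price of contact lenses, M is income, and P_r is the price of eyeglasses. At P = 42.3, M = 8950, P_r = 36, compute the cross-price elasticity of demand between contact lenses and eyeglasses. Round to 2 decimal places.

At the given point, Q_x = 21 − 3.36(42.3) + 0.0402(8950) + 3.1(36) = 21 − 142.128 + 359.79 + 111.6 = 350.262.
∂Q_x/∂P_r = +3.1, so E_xy = 3.1·(36/350.262) ≈ 0.32.
E_xy > 0: the goods are substitutes.

0.32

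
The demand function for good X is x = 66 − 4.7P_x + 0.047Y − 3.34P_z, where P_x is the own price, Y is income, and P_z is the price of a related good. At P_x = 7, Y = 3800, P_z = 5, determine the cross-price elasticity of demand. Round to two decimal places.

-0.09

First evaluate x: 66 − 4.7(7) + 0.047(3800) − 3.34(5) = 66 − 32.9 + 178.6 − 16.7 = 195.
∂x/∂P_z = −3.34, so E_xy = -3.34·(5/195) ≈ -0.09.
E_xy < 0: the goods are complements.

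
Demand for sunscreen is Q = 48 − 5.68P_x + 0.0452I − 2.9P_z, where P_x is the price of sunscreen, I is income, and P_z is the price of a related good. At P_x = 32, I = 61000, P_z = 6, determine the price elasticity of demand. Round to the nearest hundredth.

-0.07

Substituting, Q = 48 − 5.68(32) + 0.0452(61000) − 2.9(6) = 48 − 181.76 + 2757.2 − 17.4 = 2606.04.
∂Q/∂P_x = −5.68, so E_p = (−5.68)·(32/2606.04) ≈ -0.07.
|E_p| < 1: demand is inelastic.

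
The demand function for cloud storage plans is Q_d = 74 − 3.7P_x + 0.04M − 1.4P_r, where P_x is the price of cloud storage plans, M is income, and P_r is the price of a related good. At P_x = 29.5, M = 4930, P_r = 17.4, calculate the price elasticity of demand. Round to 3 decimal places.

-0.793

At the given point, Q_d = 74 − 3.7(29.5) + 0.04(4930) − 1.4(17.4) = 74 − 109.15 + 197.2 − 24.36 = 137.69.
∂Q_d/∂P_x = −3.7, so E_p = (−3.7)·(29.5/137.69) ≈ -0.793.
|E_p| < 1: demand is inelastic.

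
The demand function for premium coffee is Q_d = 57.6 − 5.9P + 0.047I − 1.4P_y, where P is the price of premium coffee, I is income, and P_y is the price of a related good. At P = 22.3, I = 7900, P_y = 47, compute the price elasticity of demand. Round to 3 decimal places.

-0.568

Substituting, Q_d = 57.6 − 5.9(22.3) + 0.047(7900) − 1.4(47) = 57.6 − 131.57 + 371.3 − 65.8 = 231.53.
∂Q_d/∂P = −5.9, so E_p = (−5.9)·(22.3/231.53) ≈ -0.568.
|E_p| < 1: demand is inelastic.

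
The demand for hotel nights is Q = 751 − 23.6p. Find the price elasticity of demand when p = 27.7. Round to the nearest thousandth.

At p = 27.7, Q = 97.28.
dQ/dp = −23.6.
Point elasticity E = (dQ/dp)·(p/Q) = -23.6 × 27.7/97.28 ≈ -6.720.
|E| > 1, so demand is elastic at this price.

-6.720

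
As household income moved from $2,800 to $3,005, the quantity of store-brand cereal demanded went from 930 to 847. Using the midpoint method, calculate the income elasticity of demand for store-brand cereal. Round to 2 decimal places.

-1.32

%ΔQ = (847 − 930)/[(930+847)/2] = -83/888.5 ≈ -0.0934.
%ΔM = (3,005 − 2,800)/[(2,800+3,005)/2] = 205/2902.5 ≈ 0.0706.
E_I = %ΔQ/%ΔM ≈ -1.32.
E_I < 0: inferior good.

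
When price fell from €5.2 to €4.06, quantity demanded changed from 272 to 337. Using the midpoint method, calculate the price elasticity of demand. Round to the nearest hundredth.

-0.87

%ΔQ = (337 − 272)/[(272 + 337)/2] = 65/304.5 ≈ 0.2135.
%ΔP = (4.06 − 5.2)/[(5.2 + 4.06)/2] = -1.14/4.63 ≈ -0.2462.
Arc elasticity E = %ΔQ/%ΔP ≈ 0.2135/-0.2462 ≈ -0.87.
|E| < 1: demand is inelastic over this range.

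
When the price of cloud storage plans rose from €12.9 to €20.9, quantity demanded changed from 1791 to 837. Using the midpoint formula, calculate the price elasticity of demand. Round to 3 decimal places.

-1.534

%ΔQ = (837 − 1791)/[(1791 + 837)/2] = -954/1314 ≈ -0.7260.
%Δp = (20.9 − 12.9)/[(12.9 + 20.9)/2] = 8/16.9 ≈ 0.4734.
Arc elasticity E = %ΔQ/%Δp ≈ -0.7260/0.4734 ≈ -1.534.
|E| > 1: demand is elastic over this range.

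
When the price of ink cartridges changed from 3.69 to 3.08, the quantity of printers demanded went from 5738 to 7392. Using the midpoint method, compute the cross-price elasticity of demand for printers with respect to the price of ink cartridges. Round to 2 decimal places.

%ΔQ_x = (7392 − 5738)/[(5738+7392)/2] = 1654/6565 ≈ 0.2519.
%ΔP_y = (3.08 − 3.69)/[(3.69+3.08)/2] ≈ -0.1802.
E_xy = 0.2519/-0.1802 ≈ -1.40.
E_xy < 0, so printers and ink cartridges are complements.

-1.40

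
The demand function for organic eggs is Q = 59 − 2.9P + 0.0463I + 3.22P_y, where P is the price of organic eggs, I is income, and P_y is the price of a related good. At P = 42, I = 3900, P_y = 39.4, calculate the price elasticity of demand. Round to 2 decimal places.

Q = 59 − 2.9(42) + 0.0463(3900) + 3.22(39.4) = 59 − 121.8 + 180.57 + 126.868 = 244.638.
∂Q/∂P = −2.9, so E_p = (−2.9)·(42/244.638) ≈ -0.50.
|E_p| < 1: demand is inelastic.

-0.50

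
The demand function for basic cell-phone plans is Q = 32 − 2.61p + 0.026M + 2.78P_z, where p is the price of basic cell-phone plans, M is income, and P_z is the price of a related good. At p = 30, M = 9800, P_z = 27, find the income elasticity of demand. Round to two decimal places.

0.90

Evaluating quantity at (p, M, P_z) gives Q = 32 − 2.61(30) + 0.026(9800) + 2.78(27) = 32 − 78.3 + 254.8 + 75.06 = 283.56.
∂Q/∂M = +0.026, so E_I = 0.026·(9800/283.56) ≈ 0.90.
E_I ∈ (0,1): normal good (necessity).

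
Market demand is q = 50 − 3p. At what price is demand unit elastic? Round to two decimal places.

8.33

For linear demand q = a − bp, E = −bp/(a − bp). |E| = 1 ⇒ bp = a − bp ⇒ p = a/(2b).
p = 50/(2·3) ≈ 8.33.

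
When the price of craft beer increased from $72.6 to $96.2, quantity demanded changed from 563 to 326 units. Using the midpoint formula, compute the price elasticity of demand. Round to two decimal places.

%ΔQ = (326 − 563)/[(563 + 326)/2] = -237/444.5 ≈ -0.5332.
%ΔP = (96.2 − 72.6)/[(72.6 + 96.2)/2] = 23.6/84.4 ≈ 0.2796.
Arc elasticity E = %ΔQ/%ΔP ≈ -0.5332/0.2796 ≈ -1.91.
|E| > 1: demand is elastic over this range.

-1.91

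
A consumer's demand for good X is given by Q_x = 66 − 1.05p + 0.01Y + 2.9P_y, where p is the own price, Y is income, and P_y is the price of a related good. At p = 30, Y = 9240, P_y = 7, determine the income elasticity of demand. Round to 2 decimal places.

First evaluate Q_x: 66 − 1.05(30) + 0.01(9240) + 2.9(7) = 66 − 31.5 + 92.4 + 20.3 = 147.2.
∂Q_x/∂Y = +0.01, so E_I = 0.01·(9240/147.2) ≈ 0.63.
E_I ∈ (0,1): normal good (necessity).

0.63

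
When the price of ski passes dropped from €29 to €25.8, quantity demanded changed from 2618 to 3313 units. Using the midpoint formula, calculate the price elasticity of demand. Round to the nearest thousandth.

-2.007

%ΔQ = (3313 − 2618)/[(2618 + 3313)/2] = 695/2965.5 ≈ 0.2344.
%Δp = (25.8 − 29)/[(29 + 25.8)/2] = -3.2/27.4 ≈ -0.1168.
Arc elasticity E = %ΔQ/%Δp ≈ 0.2344/-0.1168 ≈ -2.007.
|E| > 1: demand is elastic over this range.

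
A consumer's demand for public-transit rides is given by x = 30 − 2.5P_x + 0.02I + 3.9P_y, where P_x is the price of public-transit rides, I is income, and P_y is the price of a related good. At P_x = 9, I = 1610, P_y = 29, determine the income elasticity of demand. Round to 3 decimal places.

x = 30 − 2.5(9) + 0.02(1610) + 3.9(29) = 30 − 22.5 + 32.2 + 113.1 = 152.8.
∂x/∂I = +0.02, so E_I = 0.02·(1610/152.8) ≈ 0.211.
E_I ∈ (0,1): normal good (necessity).

0.211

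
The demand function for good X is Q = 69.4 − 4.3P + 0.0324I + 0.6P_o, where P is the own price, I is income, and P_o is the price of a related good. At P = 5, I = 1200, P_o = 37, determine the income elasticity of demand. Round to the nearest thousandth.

0.357

At the given point, Q = 69.4 − 4.3(5) + 0.0324(1200) + 0.6(37) = 69.4 − 21.5 + 38.88 + 22.2 = 108.98.
∂Q/∂I = +0.0324, so E_I = 0.0324·(1200/108.98) ≈ 0.357.
E_I ∈ (0,1): normal good (necessity).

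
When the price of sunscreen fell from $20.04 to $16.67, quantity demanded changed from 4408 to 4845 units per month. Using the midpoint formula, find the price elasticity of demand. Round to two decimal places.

-0.51

%Δq = (4845 − 4408)/[(4408 + 4845)/2] = 437/4626.5 ≈ 0.0945.
%Δp = (16.67 − 20.04)/[(20.04 + 16.67)/2] = -3.37/18.355 ≈ -0.1836.
Arc elasticity E = %Δq/%Δp ≈ 0.0945/-0.1836 ≈ -0.51.
|E| < 1: demand is inelastic over this range.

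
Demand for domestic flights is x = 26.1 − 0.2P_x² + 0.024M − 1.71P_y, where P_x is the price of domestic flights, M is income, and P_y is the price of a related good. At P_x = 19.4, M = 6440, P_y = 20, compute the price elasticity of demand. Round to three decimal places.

-2.115

First evaluate x: 26.1 − 0.2(19.4)² + 0.024(6440) − 1.71(20) = 26.1 − 75.272 + 154.56 − 34.2 = 71.188.
∂x/∂P_x = −2·0.2·P_x = -7.76, so E_p = -7.76·(19.4/71.188) ≈ -2.115.
|E_p| > 1: demand is elastic.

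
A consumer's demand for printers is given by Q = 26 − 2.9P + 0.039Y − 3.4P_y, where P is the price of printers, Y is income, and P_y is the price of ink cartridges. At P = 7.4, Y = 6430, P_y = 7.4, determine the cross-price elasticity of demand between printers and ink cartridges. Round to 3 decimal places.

First evaluate Q: 26 − 2.9(7.4) + 0.039(6430) − 3.4(7.4) = 26 − 21.46 + 250.77 − 25.16 = 230.15.
∂Q/∂P_y = −3.4, so E_xy = -3.4·(7.4/230.15) ≈ -0.109.
E_xy < 0: the goods are complements.

-0.109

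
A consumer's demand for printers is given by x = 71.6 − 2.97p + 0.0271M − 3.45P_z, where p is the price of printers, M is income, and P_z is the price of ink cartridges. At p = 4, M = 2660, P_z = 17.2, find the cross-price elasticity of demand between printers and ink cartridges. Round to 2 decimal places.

-0.82

At the given point, x = 71.6 − 2.97(4) + 0.0271(2660) − 3.45(17.2) = 71.6 − 11.88 + 72.086 − 59.34 = 72.466.
∂x/∂P_z = −3.45, so E_xy = -3.45·(17.2/72.466) ≈ -0.82.
E_xy < 0: the goods are complements.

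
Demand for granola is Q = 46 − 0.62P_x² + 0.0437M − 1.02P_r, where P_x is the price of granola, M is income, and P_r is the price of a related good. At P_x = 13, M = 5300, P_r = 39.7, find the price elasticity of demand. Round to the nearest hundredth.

First evaluate Q: 46 − 0.62(13)² + 0.0437(5300) − 1.02(39.7) = 46 − 104.78 + 231.61 − 40.494 = 132.336.
∂Q/∂P_x = −2·0.62·P_x = -16.12, so E_p = -16.12·(13/132.336) ≈ -1.58.
|E_p| > 1: demand is elastic.

-1.58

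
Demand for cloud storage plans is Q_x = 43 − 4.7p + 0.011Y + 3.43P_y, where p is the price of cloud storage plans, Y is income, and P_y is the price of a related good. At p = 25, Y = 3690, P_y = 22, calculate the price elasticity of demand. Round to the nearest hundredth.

-2.83

Substituting, Q_x = 43 − 4.7(25) + 0.011(3690) + 3.43(22) = 43 − 117.5 + 40.59 + 75.46 = 41.55.
∂Q_x/∂p = −4.7, so E_p = (−4.7)·(25/41.55) ≈ -2.83.
|E_p| > 1: demand is elastic.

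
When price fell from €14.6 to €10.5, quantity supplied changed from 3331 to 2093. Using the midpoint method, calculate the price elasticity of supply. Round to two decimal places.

1.40

%Δq = (2093 − 3331)/[(3331 + 2093)/2] = -1238/2712 ≈ -0.4565.
%Δp = (10.5 − 14.6)/[(14.6 + 10.5)/2] = -4.1/12.55 ≈ -0.3267.
Arc elasticity E = %Δq/%Δp ≈ -0.4565/-0.3267 ≈ 1.40.
|E| > 1: supply is elastic over this range.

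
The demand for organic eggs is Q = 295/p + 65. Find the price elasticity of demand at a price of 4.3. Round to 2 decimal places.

-0.51

At p = 4.3, Q = 133.6047.
dQ/dp = −295/p² = −15.9546.
Point elasticity E = (dQ/dp)·(p/Q) = -15.9546 × 4.3/133.6047 ≈ -0.51.
|E| < 1, so demand is inelastic at this price.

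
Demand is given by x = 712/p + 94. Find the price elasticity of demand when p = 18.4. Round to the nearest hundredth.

-0.29

At p = 18.4, x = 132.6957.
dx/dp = −712/p² = −2.103.
Point elasticity E = (dx/dp)·(p/x) = -2.103 × 18.4/132.6957 ≈ -0.29.
|E| < 1, so demand is inelastic at this price.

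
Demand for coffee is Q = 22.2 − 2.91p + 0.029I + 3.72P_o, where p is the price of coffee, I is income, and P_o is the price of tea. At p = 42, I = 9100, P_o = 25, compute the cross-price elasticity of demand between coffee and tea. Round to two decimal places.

0.36

Substituting, Q = 22.2 − 2.91(42) + 0.029(9100) + 3.72(25) = 22.2 − 122.22 + 263.9 + 93 = 256.88.
∂Q/∂P_o = +3.72, so E_xy = 3.72·(25/256.88) ≈ 0.36.
E_xy > 0: the goods are substitutes.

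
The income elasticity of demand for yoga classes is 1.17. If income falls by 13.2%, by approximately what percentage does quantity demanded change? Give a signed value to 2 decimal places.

%ΔQ ≈ E × %ΔI = (1.17) × (-13.2%) ≈ -15.44%.

-15.44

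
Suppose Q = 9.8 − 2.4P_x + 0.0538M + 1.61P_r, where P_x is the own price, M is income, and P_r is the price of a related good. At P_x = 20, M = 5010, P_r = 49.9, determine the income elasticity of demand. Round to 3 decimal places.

0.865

First evaluate Q: 9.8 − 2.4(20) + 0.0538(5010) + 1.61(49.9) = 9.8 − 48 + 269.538 + 80.339 = 311.677.
∂Q/∂M = +0.0538, so E_I = 0.0538·(5010/311.677) ≈ 0.865.
E_I ∈ (0,1): normal good (necessity).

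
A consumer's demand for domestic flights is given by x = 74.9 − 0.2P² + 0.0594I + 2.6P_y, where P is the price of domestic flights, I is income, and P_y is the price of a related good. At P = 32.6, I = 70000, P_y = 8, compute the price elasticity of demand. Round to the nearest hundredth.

-0.11

x = 74.9 − 0.2(32.6)² + 0.0594(70000) + 2.6(8) = 74.9 − 212.552 + 4158 + 20.8 = 4041.148.
∂x/∂P = −2·0.2·P = -13.04, so E_p = -13.04·(32.6/4041.148) ≈ -0.11.
|E_p| < 1: demand is inelastic.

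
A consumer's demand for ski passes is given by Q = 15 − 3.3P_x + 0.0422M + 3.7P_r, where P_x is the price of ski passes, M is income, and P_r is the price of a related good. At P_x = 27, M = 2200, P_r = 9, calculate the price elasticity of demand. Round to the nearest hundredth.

-1.71

Q = 15 − 3.3(27) + 0.0422(2200) + 3.7(9) = 15 − 89.1 + 92.84 + 33.3 = 52.04.
∂Q/∂P_x = −3.3, so E_p = (−3.3)·(27/52.04) ≈ -1.71.
|E_p| > 1: demand is elastic.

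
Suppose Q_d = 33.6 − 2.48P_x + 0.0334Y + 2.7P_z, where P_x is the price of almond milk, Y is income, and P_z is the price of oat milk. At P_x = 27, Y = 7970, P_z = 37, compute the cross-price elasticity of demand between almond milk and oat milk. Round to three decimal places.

0.300

Q_d = 33.6 − 2.48(27) + 0.0334(7970) + 2.7(37) = 33.6 − 66.96 + 266.198 + 99.9 = 332.738.
∂Q_d/∂P_z = +2.7, so E_xy = 2.7·(37/332.738) ≈ 0.300.
E_xy > 0: the goods are substitutes.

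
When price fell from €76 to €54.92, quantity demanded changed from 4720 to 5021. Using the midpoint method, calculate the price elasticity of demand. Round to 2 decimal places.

%ΔQ = (5021 − 4720)/[(4720 + 5021)/2] = 301/4870.5 ≈ 0.0618.
%Δp = (54.92 − 76)/[(76 + 54.92)/2] = -21.08/65.46 ≈ -0.3220.
Arc elasticity E = %ΔQ/%Δp ≈ 0.0618/-0.3220 ≈ -0.19.
|E| < 1: demand is inelastic over this range.

-0.19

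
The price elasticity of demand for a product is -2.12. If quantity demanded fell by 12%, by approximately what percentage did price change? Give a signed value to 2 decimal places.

5.66

%ΔQ ≈ E × %ΔP ⇒ %ΔP = %ΔQ / E = (-12%)/(-2.12) ≈ 5.66%.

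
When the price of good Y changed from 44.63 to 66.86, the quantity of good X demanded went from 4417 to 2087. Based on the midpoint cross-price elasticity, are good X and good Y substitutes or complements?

%ΔQ_x = (2087 − 4417)/[(4417+2087)/2] = -2330/3252 ≈ -0.7165.
%ΔP_y = (66.86 − 44.63)/[(44.63+66.86)/2] ≈ 0.3988.
E_xy = -0.7165/0.3988 ≈ -1.797.
E_xy < 0, so the goods are complements.

complements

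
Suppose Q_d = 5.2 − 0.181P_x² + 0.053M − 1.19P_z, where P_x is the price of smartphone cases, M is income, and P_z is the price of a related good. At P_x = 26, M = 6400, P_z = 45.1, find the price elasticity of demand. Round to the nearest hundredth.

-1.45

Evaluating quantity at (P_x, M, P_z) gives Q_d = 5.2 − 0.181(26)² + 0.053(6400) − 1.19(45.1) = 5.2 − 122.356 + 339.2 − 53.669 = 168.375.
∂Q_d/∂P_x = −2·0.181·P_x = -9.412, so E_p = -9.412·(26/168.375) ≈ -1.45.
|E_p| > 1: demand is elastic.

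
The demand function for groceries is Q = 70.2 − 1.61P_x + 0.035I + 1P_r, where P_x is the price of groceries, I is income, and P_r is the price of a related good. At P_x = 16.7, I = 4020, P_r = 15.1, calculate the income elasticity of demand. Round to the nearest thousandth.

Q = 70.2 − 1.61(16.7) + 0.035(4020) + 1(15.1) = 70.2 − 26.887 + 140.7 + 15.1 = 199.113.
∂Q/∂I = +0.035, so E_I = 0.035·(4020/199.113) ≈ 0.707.
E_I ∈ (0,1): normal good (necessity).

0.707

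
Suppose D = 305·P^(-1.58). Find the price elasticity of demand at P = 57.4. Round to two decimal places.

-1.58

For a Cobb–Douglas (constant-elasticity) form D = A·P^α·…, the elasticity with respect to P equals the exponent α at every point.
Here the exponent on P is -1.58, so the price elasticity of demand is -1.58.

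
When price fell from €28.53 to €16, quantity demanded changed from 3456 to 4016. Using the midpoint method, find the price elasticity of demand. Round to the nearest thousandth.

%ΔQ = (4016 − 3456)/[(3456 + 4016)/2] = 560/3736 ≈ 0.1499.
%ΔP = (16 − 28.53)/[(28.53 + 16)/2] = -12.53/22.265 ≈ -0.5628.
Arc elasticity E = %ΔQ/%ΔP ≈ 0.1499/-0.5628 ≈ -0.266.
|E| < 1: demand is inelastic over this range.

-0.266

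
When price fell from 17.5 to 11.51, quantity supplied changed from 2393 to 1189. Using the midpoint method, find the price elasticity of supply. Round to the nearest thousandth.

%ΔQ = (1189 − 2393)/[(2393 + 1189)/2] = -1204/1791 ≈ -0.6723.
%ΔP = (11.51 − 17.5)/[(17.5 + 11.51)/2] = -5.99/14.505 ≈ -0.4130.
Arc elasticity E = %ΔQ/%ΔP ≈ -0.6723/-0.4130 ≈ 1.628.
|E| > 1: supply is elastic over this range.

1.628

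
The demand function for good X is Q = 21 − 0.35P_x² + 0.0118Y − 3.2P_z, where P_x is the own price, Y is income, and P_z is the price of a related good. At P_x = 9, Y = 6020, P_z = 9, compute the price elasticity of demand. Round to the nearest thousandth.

-1.625

Substituting, Q = 21 − 0.35(9)² + 0.0118(6020) − 3.2(9) = 21 − 28.35 + 71.036 − 28.8 = 34.886.
∂Q/∂P_x = −2·0.35·P_x = -6.3, so E_p = -6.3·(9/34.886) ≈ -1.625.
|E_p| > 1: demand is elastic.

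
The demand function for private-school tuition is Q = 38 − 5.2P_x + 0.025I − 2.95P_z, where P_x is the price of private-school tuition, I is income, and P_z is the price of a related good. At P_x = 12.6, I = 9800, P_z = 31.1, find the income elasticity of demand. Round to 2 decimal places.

Substituting, Q = 38 − 5.2(12.6) + 0.025(9800) − 2.95(31.1) = 38 − 65.52 + 245 − 91.745 = 125.735.
∂Q/∂I = +0.025, so E_I = 0.025·(9800/125.735) ≈ 1.95.
E_I > 1: normal good (luxury).

1.95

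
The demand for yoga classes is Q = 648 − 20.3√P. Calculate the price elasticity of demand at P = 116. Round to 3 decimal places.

At P = 116, Q = 429.3623.
dQ/dP = −20.3/(2√P) = −20.3/(2·10.7703).
Point elasticity E = (dQ/dP)·(P/Q) = -0.9424 × 116/429.3623 ≈ -0.255.
|E| < 1, so demand is inelastic at this price.

-0.255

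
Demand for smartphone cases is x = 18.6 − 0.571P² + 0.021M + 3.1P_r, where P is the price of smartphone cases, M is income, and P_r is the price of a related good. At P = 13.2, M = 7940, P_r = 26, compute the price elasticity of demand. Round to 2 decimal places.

-1.20

Substituting, x = 18.6 − 0.571(13.2)² + 0.021(7940) + 3.1(26) = 18.6 − 99.491 + 166.74 + 80.6 = 166.449.
∂x/∂P = −2·0.571·P = -15.0744, so E_p = -15.0744·(13.2/166.449) ≈ -1.20.
|E_p| > 1: demand is elastic.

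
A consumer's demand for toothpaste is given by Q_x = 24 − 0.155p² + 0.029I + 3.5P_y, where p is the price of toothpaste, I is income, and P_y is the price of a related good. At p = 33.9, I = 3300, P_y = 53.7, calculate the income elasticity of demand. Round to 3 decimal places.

0.739

Q_x = 24 − 0.155(33.9)² + 0.029(3300) + 3.5(53.7) = 24 − 178.1276 + 95.7 + 187.95 = 129.5225.
∂Q_x/∂I = +0.029, so E_I = 0.029·(3300/129.5225) ≈ 0.739.
E_I ∈ (0,1): normal good (necessity).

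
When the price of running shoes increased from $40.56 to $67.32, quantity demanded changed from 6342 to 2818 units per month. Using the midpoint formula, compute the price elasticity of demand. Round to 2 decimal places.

-1.55

%Δq = (2818 − 6342)/[(6342 + 2818)/2] = -3524/4580 ≈ -0.7694.
%ΔP = (67.32 − 40.56)/[(40.56 + 67.32)/2] = 26.76/53.94 ≈ 0.4961.
Arc elasticity E = %Δq/%ΔP ≈ -0.7694/0.4961 ≈ -1.55.
|E| > 1: demand is elastic over this range.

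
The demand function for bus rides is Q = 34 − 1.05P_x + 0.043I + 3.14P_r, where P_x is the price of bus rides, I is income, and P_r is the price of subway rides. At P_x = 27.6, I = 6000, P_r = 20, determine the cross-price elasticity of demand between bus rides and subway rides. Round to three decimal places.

Evaluating quantity at (P_x, I, P_r) gives Q = 34 − 1.05(27.6) + 0.043(6000) + 3.14(20) = 34 − 28.98 + 258 + 62.8 = 325.82.
∂Q/∂P_r = +3.14, so E_xy = 3.14·(20/325.82) ≈ 0.193.
E_xy > 0: the goods are substitutes.

0.193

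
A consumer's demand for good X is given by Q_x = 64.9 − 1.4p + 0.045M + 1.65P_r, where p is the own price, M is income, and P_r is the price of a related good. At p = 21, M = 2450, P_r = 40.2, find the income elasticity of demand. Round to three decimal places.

Evaluating quantity at (p, M, P_r) gives Q_x = 64.9 − 1.4(21) + 0.045(2450) + 1.65(40.2) = 64.9 − 29.4 + 110.25 + 66.33 = 212.08.
∂Q_x/∂M = +0.045, so E_I = 0.045·(2450/212.08) ≈ 0.520.
E_I ∈ (0,1): normal good (necessity).

0.520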